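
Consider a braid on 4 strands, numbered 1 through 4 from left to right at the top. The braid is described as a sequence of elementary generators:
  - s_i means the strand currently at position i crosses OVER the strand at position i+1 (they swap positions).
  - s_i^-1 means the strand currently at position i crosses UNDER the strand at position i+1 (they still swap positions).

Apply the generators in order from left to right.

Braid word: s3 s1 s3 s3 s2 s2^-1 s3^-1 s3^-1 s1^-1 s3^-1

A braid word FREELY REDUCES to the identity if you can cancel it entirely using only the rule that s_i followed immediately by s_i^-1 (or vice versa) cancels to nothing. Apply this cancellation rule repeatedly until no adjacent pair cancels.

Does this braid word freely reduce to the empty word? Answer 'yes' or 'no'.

Answer: yes

Derivation:
Gen 1 (s3): push. Stack: [s3]
Gen 2 (s1): push. Stack: [s3 s1]
Gen 3 (s3): push. Stack: [s3 s1 s3]
Gen 4 (s3): push. Stack: [s3 s1 s3 s3]
Gen 5 (s2): push. Stack: [s3 s1 s3 s3 s2]
Gen 6 (s2^-1): cancels prior s2. Stack: [s3 s1 s3 s3]
Gen 7 (s3^-1): cancels prior s3. Stack: [s3 s1 s3]
Gen 8 (s3^-1): cancels prior s3. Stack: [s3 s1]
Gen 9 (s1^-1): cancels prior s1. Stack: [s3]
Gen 10 (s3^-1): cancels prior s3. Stack: []
Reduced word: (empty)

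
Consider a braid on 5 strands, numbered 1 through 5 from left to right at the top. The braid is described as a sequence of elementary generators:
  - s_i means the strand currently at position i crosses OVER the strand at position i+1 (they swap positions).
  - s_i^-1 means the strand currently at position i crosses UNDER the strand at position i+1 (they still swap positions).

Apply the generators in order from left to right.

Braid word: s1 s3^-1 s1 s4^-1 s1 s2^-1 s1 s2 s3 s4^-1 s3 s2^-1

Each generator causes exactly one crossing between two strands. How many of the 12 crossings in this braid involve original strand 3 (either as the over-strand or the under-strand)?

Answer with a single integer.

Gen 1: crossing 1x2. Involves strand 3? no. Count so far: 0
Gen 2: crossing 3x4. Involves strand 3? yes. Count so far: 1
Gen 3: crossing 2x1. Involves strand 3? no. Count so far: 1
Gen 4: crossing 3x5. Involves strand 3? yes. Count so far: 2
Gen 5: crossing 1x2. Involves strand 3? no. Count so far: 2
Gen 6: crossing 1x4. Involves strand 3? no. Count so far: 2
Gen 7: crossing 2x4. Involves strand 3? no. Count so far: 2
Gen 8: crossing 2x1. Involves strand 3? no. Count so far: 2
Gen 9: crossing 2x5. Involves strand 3? no. Count so far: 2
Gen 10: crossing 2x3. Involves strand 3? yes. Count so far: 3
Gen 11: crossing 5x3. Involves strand 3? yes. Count so far: 4
Gen 12: crossing 1x3. Involves strand 3? yes. Count so far: 5

Answer: 5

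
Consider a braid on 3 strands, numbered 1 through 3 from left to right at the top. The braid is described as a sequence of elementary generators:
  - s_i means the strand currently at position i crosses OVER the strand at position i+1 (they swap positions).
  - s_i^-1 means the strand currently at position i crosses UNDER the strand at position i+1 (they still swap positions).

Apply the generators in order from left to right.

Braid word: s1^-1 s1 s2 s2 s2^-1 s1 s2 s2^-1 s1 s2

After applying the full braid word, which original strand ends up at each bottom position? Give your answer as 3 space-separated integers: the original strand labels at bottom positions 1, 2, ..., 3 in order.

Gen 1 (s1^-1): strand 1 crosses under strand 2. Perm now: [2 1 3]
Gen 2 (s1): strand 2 crosses over strand 1. Perm now: [1 2 3]
Gen 3 (s2): strand 2 crosses over strand 3. Perm now: [1 3 2]
Gen 4 (s2): strand 3 crosses over strand 2. Perm now: [1 2 3]
Gen 5 (s2^-1): strand 2 crosses under strand 3. Perm now: [1 3 2]
Gen 6 (s1): strand 1 crosses over strand 3. Perm now: [3 1 2]
Gen 7 (s2): strand 1 crosses over strand 2. Perm now: [3 2 1]
Gen 8 (s2^-1): strand 2 crosses under strand 1. Perm now: [3 1 2]
Gen 9 (s1): strand 3 crosses over strand 1. Perm now: [1 3 2]
Gen 10 (s2): strand 3 crosses over strand 2. Perm now: [1 2 3]

Answer: 1 2 3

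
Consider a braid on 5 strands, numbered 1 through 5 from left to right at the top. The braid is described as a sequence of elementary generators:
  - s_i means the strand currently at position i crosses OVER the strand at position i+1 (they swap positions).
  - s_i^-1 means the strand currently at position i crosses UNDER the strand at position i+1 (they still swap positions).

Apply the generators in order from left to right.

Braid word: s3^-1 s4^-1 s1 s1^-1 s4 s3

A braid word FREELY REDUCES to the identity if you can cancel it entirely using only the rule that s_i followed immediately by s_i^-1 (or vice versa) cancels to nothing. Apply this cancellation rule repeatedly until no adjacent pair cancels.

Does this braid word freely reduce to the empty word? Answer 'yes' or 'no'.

Gen 1 (s3^-1): push. Stack: [s3^-1]
Gen 2 (s4^-1): push. Stack: [s3^-1 s4^-1]
Gen 3 (s1): push. Stack: [s3^-1 s4^-1 s1]
Gen 4 (s1^-1): cancels prior s1. Stack: [s3^-1 s4^-1]
Gen 5 (s4): cancels prior s4^-1. Stack: [s3^-1]
Gen 6 (s3): cancels prior s3^-1. Stack: []
Reduced word: (empty)

Answer: yes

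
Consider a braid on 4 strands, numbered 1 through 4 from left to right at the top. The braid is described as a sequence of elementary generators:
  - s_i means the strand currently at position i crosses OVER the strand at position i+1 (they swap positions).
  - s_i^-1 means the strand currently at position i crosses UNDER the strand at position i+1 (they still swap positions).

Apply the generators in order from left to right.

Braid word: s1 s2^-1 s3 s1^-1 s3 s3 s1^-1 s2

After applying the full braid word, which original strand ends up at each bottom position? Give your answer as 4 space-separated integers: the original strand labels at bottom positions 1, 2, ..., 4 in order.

Gen 1 (s1): strand 1 crosses over strand 2. Perm now: [2 1 3 4]
Gen 2 (s2^-1): strand 1 crosses under strand 3. Perm now: [2 3 1 4]
Gen 3 (s3): strand 1 crosses over strand 4. Perm now: [2 3 4 1]
Gen 4 (s1^-1): strand 2 crosses under strand 3. Perm now: [3 2 4 1]
Gen 5 (s3): strand 4 crosses over strand 1. Perm now: [3 2 1 4]
Gen 6 (s3): strand 1 crosses over strand 4. Perm now: [3 2 4 1]
Gen 7 (s1^-1): strand 3 crosses under strand 2. Perm now: [2 3 4 1]
Gen 8 (s2): strand 3 crosses over strand 4. Perm now: [2 4 3 1]

Answer: 2 4 3 1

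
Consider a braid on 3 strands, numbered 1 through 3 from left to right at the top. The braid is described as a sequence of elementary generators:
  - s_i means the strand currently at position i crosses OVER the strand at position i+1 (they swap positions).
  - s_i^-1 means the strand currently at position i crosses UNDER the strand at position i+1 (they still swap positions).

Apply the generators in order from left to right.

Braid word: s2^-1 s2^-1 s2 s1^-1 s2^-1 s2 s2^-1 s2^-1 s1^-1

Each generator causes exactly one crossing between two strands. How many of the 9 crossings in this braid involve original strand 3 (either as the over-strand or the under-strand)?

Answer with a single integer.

Gen 1: crossing 2x3. Involves strand 3? yes. Count so far: 1
Gen 2: crossing 3x2. Involves strand 3? yes. Count so far: 2
Gen 3: crossing 2x3. Involves strand 3? yes. Count so far: 3
Gen 4: crossing 1x3. Involves strand 3? yes. Count so far: 4
Gen 5: crossing 1x2. Involves strand 3? no. Count so far: 4
Gen 6: crossing 2x1. Involves strand 3? no. Count so far: 4
Gen 7: crossing 1x2. Involves strand 3? no. Count so far: 4
Gen 8: crossing 2x1. Involves strand 3? no. Count so far: 4
Gen 9: crossing 3x1. Involves strand 3? yes. Count so far: 5

Answer: 5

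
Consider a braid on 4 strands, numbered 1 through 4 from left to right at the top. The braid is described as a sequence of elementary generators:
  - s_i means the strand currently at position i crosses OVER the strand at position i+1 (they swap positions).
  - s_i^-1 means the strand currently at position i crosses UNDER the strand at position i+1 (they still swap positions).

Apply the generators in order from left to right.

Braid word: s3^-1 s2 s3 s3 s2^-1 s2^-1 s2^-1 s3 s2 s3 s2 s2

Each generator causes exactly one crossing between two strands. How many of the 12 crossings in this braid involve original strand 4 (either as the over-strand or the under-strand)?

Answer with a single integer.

Answer: 9

Derivation:
Gen 1: crossing 3x4. Involves strand 4? yes. Count so far: 1
Gen 2: crossing 2x4. Involves strand 4? yes. Count so far: 2
Gen 3: crossing 2x3. Involves strand 4? no. Count so far: 2
Gen 4: crossing 3x2. Involves strand 4? no. Count so far: 2
Gen 5: crossing 4x2. Involves strand 4? yes. Count so far: 3
Gen 6: crossing 2x4. Involves strand 4? yes. Count so far: 4
Gen 7: crossing 4x2. Involves strand 4? yes. Count so far: 5
Gen 8: crossing 4x3. Involves strand 4? yes. Count so far: 6
Gen 9: crossing 2x3. Involves strand 4? no. Count so far: 6
Gen 10: crossing 2x4. Involves strand 4? yes. Count so far: 7
Gen 11: crossing 3x4. Involves strand 4? yes. Count so far: 8
Gen 12: crossing 4x3. Involves strand 4? yes. Count so far: 9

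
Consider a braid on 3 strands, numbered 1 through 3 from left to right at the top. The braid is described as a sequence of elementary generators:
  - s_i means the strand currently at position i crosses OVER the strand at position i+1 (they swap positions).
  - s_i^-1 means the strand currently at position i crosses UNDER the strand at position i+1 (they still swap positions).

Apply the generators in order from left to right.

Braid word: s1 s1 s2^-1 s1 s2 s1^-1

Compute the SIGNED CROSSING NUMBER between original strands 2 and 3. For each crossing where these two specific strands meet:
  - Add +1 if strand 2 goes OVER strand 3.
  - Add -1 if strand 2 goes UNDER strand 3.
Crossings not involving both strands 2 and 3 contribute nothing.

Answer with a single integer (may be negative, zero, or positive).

Answer: 0

Derivation:
Gen 1: crossing 1x2. Both 2&3? no. Sum: 0
Gen 2: crossing 2x1. Both 2&3? no. Sum: 0
Gen 3: 2 under 3. Both 2&3? yes. Contrib: -1. Sum: -1
Gen 4: crossing 1x3. Both 2&3? no. Sum: -1
Gen 5: crossing 1x2. Both 2&3? no. Sum: -1
Gen 6: 3 under 2. Both 2&3? yes. Contrib: +1. Sum: 0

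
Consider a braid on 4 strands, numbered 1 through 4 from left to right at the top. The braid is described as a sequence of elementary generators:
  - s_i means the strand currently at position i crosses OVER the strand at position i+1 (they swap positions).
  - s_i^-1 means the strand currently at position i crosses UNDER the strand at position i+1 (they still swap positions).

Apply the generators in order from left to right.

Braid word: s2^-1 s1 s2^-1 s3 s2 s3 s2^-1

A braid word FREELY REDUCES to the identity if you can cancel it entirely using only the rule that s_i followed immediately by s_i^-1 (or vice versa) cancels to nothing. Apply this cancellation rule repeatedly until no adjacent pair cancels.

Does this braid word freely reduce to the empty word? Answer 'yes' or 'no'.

Gen 1 (s2^-1): push. Stack: [s2^-1]
Gen 2 (s1): push. Stack: [s2^-1 s1]
Gen 3 (s2^-1): push. Stack: [s2^-1 s1 s2^-1]
Gen 4 (s3): push. Stack: [s2^-1 s1 s2^-1 s3]
Gen 5 (s2): push. Stack: [s2^-1 s1 s2^-1 s3 s2]
Gen 6 (s3): push. Stack: [s2^-1 s1 s2^-1 s3 s2 s3]
Gen 7 (s2^-1): push. Stack: [s2^-1 s1 s2^-1 s3 s2 s3 s2^-1]
Reduced word: s2^-1 s1 s2^-1 s3 s2 s3 s2^-1

Answer: no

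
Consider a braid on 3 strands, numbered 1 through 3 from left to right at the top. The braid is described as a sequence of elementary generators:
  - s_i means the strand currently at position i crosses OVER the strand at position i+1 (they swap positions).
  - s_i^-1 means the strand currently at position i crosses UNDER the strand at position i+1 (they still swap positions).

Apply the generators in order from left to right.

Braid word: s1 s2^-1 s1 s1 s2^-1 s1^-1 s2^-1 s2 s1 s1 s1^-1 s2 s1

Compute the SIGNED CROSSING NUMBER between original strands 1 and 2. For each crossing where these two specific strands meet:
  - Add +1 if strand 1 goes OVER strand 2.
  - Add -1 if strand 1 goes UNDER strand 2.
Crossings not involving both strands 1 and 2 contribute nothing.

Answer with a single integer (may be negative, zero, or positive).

Answer: 1

Derivation:
Gen 1: 1 over 2. Both 1&2? yes. Contrib: +1. Sum: 1
Gen 2: crossing 1x3. Both 1&2? no. Sum: 1
Gen 3: crossing 2x3. Both 1&2? no. Sum: 1
Gen 4: crossing 3x2. Both 1&2? no. Sum: 1
Gen 5: crossing 3x1. Both 1&2? no. Sum: 1
Gen 6: 2 under 1. Both 1&2? yes. Contrib: +1. Sum: 2
Gen 7: crossing 2x3. Both 1&2? no. Sum: 2
Gen 8: crossing 3x2. Both 1&2? no. Sum: 2
Gen 9: 1 over 2. Both 1&2? yes. Contrib: +1. Sum: 3
Gen 10: 2 over 1. Both 1&2? yes. Contrib: -1. Sum: 2
Gen 11: 1 under 2. Both 1&2? yes. Contrib: -1. Sum: 1
Gen 12: crossing 1x3. Both 1&2? no. Sum: 1
Gen 13: crossing 2x3. Both 1&2? no. Sum: 1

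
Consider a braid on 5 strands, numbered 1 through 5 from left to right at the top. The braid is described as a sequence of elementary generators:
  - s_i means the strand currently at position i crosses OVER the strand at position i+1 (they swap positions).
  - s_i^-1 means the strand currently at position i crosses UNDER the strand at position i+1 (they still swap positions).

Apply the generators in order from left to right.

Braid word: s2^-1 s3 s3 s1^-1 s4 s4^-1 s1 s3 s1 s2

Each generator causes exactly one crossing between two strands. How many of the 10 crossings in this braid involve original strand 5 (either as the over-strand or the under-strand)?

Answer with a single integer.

Answer: 2

Derivation:
Gen 1: crossing 2x3. Involves strand 5? no. Count so far: 0
Gen 2: crossing 2x4. Involves strand 5? no. Count so far: 0
Gen 3: crossing 4x2. Involves strand 5? no. Count so far: 0
Gen 4: crossing 1x3. Involves strand 5? no. Count so far: 0
Gen 5: crossing 4x5. Involves strand 5? yes. Count so far: 1
Gen 6: crossing 5x4. Involves strand 5? yes. Count so far: 2
Gen 7: crossing 3x1. Involves strand 5? no. Count so far: 2
Gen 8: crossing 2x4. Involves strand 5? no. Count so far: 2
Gen 9: crossing 1x3. Involves strand 5? no. Count so far: 2
Gen 10: crossing 1x4. Involves strand 5? no. Count so far: 2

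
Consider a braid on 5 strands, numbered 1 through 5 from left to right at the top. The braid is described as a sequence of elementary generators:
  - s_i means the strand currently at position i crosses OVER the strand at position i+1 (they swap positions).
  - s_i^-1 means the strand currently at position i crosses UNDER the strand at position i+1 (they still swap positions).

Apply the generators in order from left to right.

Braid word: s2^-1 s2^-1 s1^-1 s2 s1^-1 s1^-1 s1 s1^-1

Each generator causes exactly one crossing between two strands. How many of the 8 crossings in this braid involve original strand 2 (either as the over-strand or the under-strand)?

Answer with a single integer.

Answer: 7

Derivation:
Gen 1: crossing 2x3. Involves strand 2? yes. Count so far: 1
Gen 2: crossing 3x2. Involves strand 2? yes. Count so far: 2
Gen 3: crossing 1x2. Involves strand 2? yes. Count so far: 3
Gen 4: crossing 1x3. Involves strand 2? no. Count so far: 3
Gen 5: crossing 2x3. Involves strand 2? yes. Count so far: 4
Gen 6: crossing 3x2. Involves strand 2? yes. Count so far: 5
Gen 7: crossing 2x3. Involves strand 2? yes. Count so far: 6
Gen 8: crossing 3x2. Involves strand 2? yes. Count so far: 7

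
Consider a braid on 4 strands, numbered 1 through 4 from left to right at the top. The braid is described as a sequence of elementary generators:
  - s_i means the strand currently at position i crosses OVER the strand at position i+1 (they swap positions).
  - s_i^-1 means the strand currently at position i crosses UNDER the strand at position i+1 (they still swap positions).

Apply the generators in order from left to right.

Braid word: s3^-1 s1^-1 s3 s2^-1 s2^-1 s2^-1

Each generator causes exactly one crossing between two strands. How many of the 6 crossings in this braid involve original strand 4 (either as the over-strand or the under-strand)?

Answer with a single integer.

Answer: 2

Derivation:
Gen 1: crossing 3x4. Involves strand 4? yes. Count so far: 1
Gen 2: crossing 1x2. Involves strand 4? no. Count so far: 1
Gen 3: crossing 4x3. Involves strand 4? yes. Count so far: 2
Gen 4: crossing 1x3. Involves strand 4? no. Count so far: 2
Gen 5: crossing 3x1. Involves strand 4? no. Count so far: 2
Gen 6: crossing 1x3. Involves strand 4? no. Count so far: 2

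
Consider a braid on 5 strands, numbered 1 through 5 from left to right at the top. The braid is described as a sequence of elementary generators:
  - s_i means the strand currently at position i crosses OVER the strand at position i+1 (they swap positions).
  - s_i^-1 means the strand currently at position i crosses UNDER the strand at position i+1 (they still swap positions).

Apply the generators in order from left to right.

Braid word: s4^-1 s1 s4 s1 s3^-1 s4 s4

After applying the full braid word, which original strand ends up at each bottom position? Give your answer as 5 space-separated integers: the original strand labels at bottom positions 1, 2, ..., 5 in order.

Answer: 1 2 4 3 5

Derivation:
Gen 1 (s4^-1): strand 4 crosses under strand 5. Perm now: [1 2 3 5 4]
Gen 2 (s1): strand 1 crosses over strand 2. Perm now: [2 1 3 5 4]
Gen 3 (s4): strand 5 crosses over strand 4. Perm now: [2 1 3 4 5]
Gen 4 (s1): strand 2 crosses over strand 1. Perm now: [1 2 3 4 5]
Gen 5 (s3^-1): strand 3 crosses under strand 4. Perm now: [1 2 4 3 5]
Gen 6 (s4): strand 3 crosses over strand 5. Perm now: [1 2 4 5 3]
Gen 7 (s4): strand 5 crosses over strand 3. Perm now: [1 2 4 3 5]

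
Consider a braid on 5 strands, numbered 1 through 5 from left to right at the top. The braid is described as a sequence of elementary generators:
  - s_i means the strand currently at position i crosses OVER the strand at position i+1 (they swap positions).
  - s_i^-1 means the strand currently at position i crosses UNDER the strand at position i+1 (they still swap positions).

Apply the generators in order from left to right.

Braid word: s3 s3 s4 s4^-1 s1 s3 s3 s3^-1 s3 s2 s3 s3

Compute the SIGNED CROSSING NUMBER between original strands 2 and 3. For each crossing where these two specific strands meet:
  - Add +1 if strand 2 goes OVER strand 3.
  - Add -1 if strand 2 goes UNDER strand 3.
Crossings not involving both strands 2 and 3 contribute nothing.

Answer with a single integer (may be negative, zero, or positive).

Answer: 0

Derivation:
Gen 1: crossing 3x4. Both 2&3? no. Sum: 0
Gen 2: crossing 4x3. Both 2&3? no. Sum: 0
Gen 3: crossing 4x5. Both 2&3? no. Sum: 0
Gen 4: crossing 5x4. Both 2&3? no. Sum: 0
Gen 5: crossing 1x2. Both 2&3? no. Sum: 0
Gen 6: crossing 3x4. Both 2&3? no. Sum: 0
Gen 7: crossing 4x3. Both 2&3? no. Sum: 0
Gen 8: crossing 3x4. Both 2&3? no. Sum: 0
Gen 9: crossing 4x3. Both 2&3? no. Sum: 0
Gen 10: crossing 1x3. Both 2&3? no. Sum: 0
Gen 11: crossing 1x4. Both 2&3? no. Sum: 0
Gen 12: crossing 4x1. Both 2&3? no. Sum: 0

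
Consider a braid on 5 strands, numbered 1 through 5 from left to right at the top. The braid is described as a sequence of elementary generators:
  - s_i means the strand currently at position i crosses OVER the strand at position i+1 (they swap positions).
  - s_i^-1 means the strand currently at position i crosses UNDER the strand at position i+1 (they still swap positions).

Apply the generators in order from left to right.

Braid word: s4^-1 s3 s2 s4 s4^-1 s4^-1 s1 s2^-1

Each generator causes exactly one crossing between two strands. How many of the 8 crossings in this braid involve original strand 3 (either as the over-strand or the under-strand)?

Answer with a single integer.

Answer: 4

Derivation:
Gen 1: crossing 4x5. Involves strand 3? no. Count so far: 0
Gen 2: crossing 3x5. Involves strand 3? yes. Count so far: 1
Gen 3: crossing 2x5. Involves strand 3? no. Count so far: 1
Gen 4: crossing 3x4. Involves strand 3? yes. Count so far: 2
Gen 5: crossing 4x3. Involves strand 3? yes. Count so far: 3
Gen 6: crossing 3x4. Involves strand 3? yes. Count so far: 4
Gen 7: crossing 1x5. Involves strand 3? no. Count so far: 4
Gen 8: crossing 1x2. Involves strand 3? no. Count so far: 4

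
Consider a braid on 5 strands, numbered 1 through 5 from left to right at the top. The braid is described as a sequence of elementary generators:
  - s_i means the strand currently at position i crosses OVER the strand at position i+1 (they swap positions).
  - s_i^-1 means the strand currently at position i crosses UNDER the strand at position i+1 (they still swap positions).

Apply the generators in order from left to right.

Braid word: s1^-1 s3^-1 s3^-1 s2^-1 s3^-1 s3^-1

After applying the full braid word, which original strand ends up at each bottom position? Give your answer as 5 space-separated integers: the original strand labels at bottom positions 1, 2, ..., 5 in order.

Answer: 2 3 1 4 5

Derivation:
Gen 1 (s1^-1): strand 1 crosses under strand 2. Perm now: [2 1 3 4 5]
Gen 2 (s3^-1): strand 3 crosses under strand 4. Perm now: [2 1 4 3 5]
Gen 3 (s3^-1): strand 4 crosses under strand 3. Perm now: [2 1 3 4 5]
Gen 4 (s2^-1): strand 1 crosses under strand 3. Perm now: [2 3 1 4 5]
Gen 5 (s3^-1): strand 1 crosses under strand 4. Perm now: [2 3 4 1 5]
Gen 6 (s3^-1): strand 4 crosses under strand 1. Perm now: [2 3 1 4 5]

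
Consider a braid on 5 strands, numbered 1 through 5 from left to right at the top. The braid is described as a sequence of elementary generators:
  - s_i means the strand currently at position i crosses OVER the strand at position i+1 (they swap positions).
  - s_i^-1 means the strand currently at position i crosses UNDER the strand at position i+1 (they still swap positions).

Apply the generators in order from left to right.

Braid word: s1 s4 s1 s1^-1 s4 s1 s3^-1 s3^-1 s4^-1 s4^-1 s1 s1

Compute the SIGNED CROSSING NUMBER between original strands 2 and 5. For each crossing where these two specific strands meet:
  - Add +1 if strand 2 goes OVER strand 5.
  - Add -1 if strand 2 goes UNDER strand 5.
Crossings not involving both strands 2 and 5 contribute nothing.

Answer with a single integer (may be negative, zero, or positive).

Answer: 0

Derivation:
Gen 1: crossing 1x2. Both 2&5? no. Sum: 0
Gen 2: crossing 4x5. Both 2&5? no. Sum: 0
Gen 3: crossing 2x1. Both 2&5? no. Sum: 0
Gen 4: crossing 1x2. Both 2&5? no. Sum: 0
Gen 5: crossing 5x4. Both 2&5? no. Sum: 0
Gen 6: crossing 2x1. Both 2&5? no. Sum: 0
Gen 7: crossing 3x4. Both 2&5? no. Sum: 0
Gen 8: crossing 4x3. Both 2&5? no. Sum: 0
Gen 9: crossing 4x5. Both 2&5? no. Sum: 0
Gen 10: crossing 5x4. Both 2&5? no. Sum: 0
Gen 11: crossing 1x2. Both 2&5? no. Sum: 0
Gen 12: crossing 2x1. Both 2&5? no. Sum: 0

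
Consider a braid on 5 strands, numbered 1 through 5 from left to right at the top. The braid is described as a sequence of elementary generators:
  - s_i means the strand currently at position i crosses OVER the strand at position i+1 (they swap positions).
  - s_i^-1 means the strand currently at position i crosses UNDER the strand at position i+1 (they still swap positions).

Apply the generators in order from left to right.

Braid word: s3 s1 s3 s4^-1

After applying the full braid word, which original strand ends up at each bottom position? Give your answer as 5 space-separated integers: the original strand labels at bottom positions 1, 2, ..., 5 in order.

Answer: 2 1 3 5 4

Derivation:
Gen 1 (s3): strand 3 crosses over strand 4. Perm now: [1 2 4 3 5]
Gen 2 (s1): strand 1 crosses over strand 2. Perm now: [2 1 4 3 5]
Gen 3 (s3): strand 4 crosses over strand 3. Perm now: [2 1 3 4 5]
Gen 4 (s4^-1): strand 4 crosses under strand 5. Perm now: [2 1 3 5 4]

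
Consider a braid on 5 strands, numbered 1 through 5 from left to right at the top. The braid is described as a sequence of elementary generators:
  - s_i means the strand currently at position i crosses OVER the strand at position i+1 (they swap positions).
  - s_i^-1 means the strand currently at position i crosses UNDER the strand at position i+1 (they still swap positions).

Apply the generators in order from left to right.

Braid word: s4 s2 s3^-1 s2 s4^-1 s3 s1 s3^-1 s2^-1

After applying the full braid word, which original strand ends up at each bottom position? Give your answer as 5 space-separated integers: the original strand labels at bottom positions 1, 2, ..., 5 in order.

Gen 1 (s4): strand 4 crosses over strand 5. Perm now: [1 2 3 5 4]
Gen 2 (s2): strand 2 crosses over strand 3. Perm now: [1 3 2 5 4]
Gen 3 (s3^-1): strand 2 crosses under strand 5. Perm now: [1 3 5 2 4]
Gen 4 (s2): strand 3 crosses over strand 5. Perm now: [1 5 3 2 4]
Gen 5 (s4^-1): strand 2 crosses under strand 4. Perm now: [1 5 3 4 2]
Gen 6 (s3): strand 3 crosses over strand 4. Perm now: [1 5 4 3 2]
Gen 7 (s1): strand 1 crosses over strand 5. Perm now: [5 1 4 3 2]
Gen 8 (s3^-1): strand 4 crosses under strand 3. Perm now: [5 1 3 4 2]
Gen 9 (s2^-1): strand 1 crosses under strand 3. Perm now: [5 3 1 4 2]

Answer: 5 3 1 4 2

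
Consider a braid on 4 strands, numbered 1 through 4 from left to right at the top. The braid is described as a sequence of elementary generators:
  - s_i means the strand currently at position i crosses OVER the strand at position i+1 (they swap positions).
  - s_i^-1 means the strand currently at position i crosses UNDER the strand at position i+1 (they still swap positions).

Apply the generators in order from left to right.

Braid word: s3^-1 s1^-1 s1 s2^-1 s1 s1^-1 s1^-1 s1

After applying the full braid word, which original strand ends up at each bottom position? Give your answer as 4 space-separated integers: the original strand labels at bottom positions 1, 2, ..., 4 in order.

Gen 1 (s3^-1): strand 3 crosses under strand 4. Perm now: [1 2 4 3]
Gen 2 (s1^-1): strand 1 crosses under strand 2. Perm now: [2 1 4 3]
Gen 3 (s1): strand 2 crosses over strand 1. Perm now: [1 2 4 3]
Gen 4 (s2^-1): strand 2 crosses under strand 4. Perm now: [1 4 2 3]
Gen 5 (s1): strand 1 crosses over strand 4. Perm now: [4 1 2 3]
Gen 6 (s1^-1): strand 4 crosses under strand 1. Perm now: [1 4 2 3]
Gen 7 (s1^-1): strand 1 crosses under strand 4. Perm now: [4 1 2 3]
Gen 8 (s1): strand 4 crosses over strand 1. Perm now: [1 4 2 3]

Answer: 1 4 2 3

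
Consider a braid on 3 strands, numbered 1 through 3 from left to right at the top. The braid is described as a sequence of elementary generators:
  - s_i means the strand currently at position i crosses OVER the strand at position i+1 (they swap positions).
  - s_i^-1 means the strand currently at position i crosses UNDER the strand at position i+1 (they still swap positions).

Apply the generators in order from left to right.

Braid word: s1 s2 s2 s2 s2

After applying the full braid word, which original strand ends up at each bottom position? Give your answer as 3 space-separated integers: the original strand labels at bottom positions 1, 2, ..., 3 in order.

Answer: 2 1 3

Derivation:
Gen 1 (s1): strand 1 crosses over strand 2. Perm now: [2 1 3]
Gen 2 (s2): strand 1 crosses over strand 3. Perm now: [2 3 1]
Gen 3 (s2): strand 3 crosses over strand 1. Perm now: [2 1 3]
Gen 4 (s2): strand 1 crosses over strand 3. Perm now: [2 3 1]
Gen 5 (s2): strand 3 crosses over strand 1. Perm now: [2 1 3]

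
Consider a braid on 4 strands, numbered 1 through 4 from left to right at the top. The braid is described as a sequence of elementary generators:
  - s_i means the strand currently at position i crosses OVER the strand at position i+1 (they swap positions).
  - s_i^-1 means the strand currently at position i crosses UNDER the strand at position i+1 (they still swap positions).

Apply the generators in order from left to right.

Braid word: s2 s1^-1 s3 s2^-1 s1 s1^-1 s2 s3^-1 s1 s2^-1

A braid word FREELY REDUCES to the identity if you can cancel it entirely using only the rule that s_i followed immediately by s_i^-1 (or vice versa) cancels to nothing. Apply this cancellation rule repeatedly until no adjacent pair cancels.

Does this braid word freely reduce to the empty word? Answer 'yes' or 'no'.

Answer: yes

Derivation:
Gen 1 (s2): push. Stack: [s2]
Gen 2 (s1^-1): push. Stack: [s2 s1^-1]
Gen 3 (s3): push. Stack: [s2 s1^-1 s3]
Gen 4 (s2^-1): push. Stack: [s2 s1^-1 s3 s2^-1]
Gen 5 (s1): push. Stack: [s2 s1^-1 s3 s2^-1 s1]
Gen 6 (s1^-1): cancels prior s1. Stack: [s2 s1^-1 s3 s2^-1]
Gen 7 (s2): cancels prior s2^-1. Stack: [s2 s1^-1 s3]
Gen 8 (s3^-1): cancels prior s3. Stack: [s2 s1^-1]
Gen 9 (s1): cancels prior s1^-1. Stack: [s2]
Gen 10 (s2^-1): cancels prior s2. Stack: []
Reduced word: (empty)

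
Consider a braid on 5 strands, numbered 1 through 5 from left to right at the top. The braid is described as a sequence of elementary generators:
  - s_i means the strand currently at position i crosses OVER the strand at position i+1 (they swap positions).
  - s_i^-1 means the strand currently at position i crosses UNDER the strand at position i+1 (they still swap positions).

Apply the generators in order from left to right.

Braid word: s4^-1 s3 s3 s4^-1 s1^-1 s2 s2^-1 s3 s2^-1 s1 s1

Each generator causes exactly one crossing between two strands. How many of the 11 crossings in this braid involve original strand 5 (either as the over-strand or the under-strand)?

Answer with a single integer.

Gen 1: crossing 4x5. Involves strand 5? yes. Count so far: 1
Gen 2: crossing 3x5. Involves strand 5? yes. Count so far: 2
Gen 3: crossing 5x3. Involves strand 5? yes. Count so far: 3
Gen 4: crossing 5x4. Involves strand 5? yes. Count so far: 4
Gen 5: crossing 1x2. Involves strand 5? no. Count so far: 4
Gen 6: crossing 1x3. Involves strand 5? no. Count so far: 4
Gen 7: crossing 3x1. Involves strand 5? no. Count so far: 4
Gen 8: crossing 3x4. Involves strand 5? no. Count so far: 4
Gen 9: crossing 1x4. Involves strand 5? no. Count so far: 4
Gen 10: crossing 2x4. Involves strand 5? no. Count so far: 4
Gen 11: crossing 4x2. Involves strand 5? no. Count so far: 4

Answer: 4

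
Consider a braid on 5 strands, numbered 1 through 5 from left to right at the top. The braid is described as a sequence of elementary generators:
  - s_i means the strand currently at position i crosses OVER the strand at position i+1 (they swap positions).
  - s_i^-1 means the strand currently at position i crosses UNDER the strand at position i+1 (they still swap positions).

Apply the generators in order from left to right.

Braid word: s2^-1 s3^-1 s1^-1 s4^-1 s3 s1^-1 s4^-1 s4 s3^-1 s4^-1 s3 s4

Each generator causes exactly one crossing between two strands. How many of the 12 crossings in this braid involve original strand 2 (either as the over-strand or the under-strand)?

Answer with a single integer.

Gen 1: crossing 2x3. Involves strand 2? yes. Count so far: 1
Gen 2: crossing 2x4. Involves strand 2? yes. Count so far: 2
Gen 3: crossing 1x3. Involves strand 2? no. Count so far: 2
Gen 4: crossing 2x5. Involves strand 2? yes. Count so far: 3
Gen 5: crossing 4x5. Involves strand 2? no. Count so far: 3
Gen 6: crossing 3x1. Involves strand 2? no. Count so far: 3
Gen 7: crossing 4x2. Involves strand 2? yes. Count so far: 4
Gen 8: crossing 2x4. Involves strand 2? yes. Count so far: 5
Gen 9: crossing 5x4. Involves strand 2? no. Count so far: 5
Gen 10: crossing 5x2. Involves strand 2? yes. Count so far: 6
Gen 11: crossing 4x2. Involves strand 2? yes. Count so far: 7
Gen 12: crossing 4x5. Involves strand 2? no. Count so far: 7

Answer: 7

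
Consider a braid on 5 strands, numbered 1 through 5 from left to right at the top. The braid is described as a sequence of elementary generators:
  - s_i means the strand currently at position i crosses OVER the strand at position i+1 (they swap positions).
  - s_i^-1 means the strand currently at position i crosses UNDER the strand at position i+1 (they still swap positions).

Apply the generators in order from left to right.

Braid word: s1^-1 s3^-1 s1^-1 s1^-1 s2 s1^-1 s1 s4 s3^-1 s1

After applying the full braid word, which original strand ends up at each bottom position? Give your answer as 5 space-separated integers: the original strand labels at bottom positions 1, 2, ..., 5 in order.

Answer: 4 2 5 1 3

Derivation:
Gen 1 (s1^-1): strand 1 crosses under strand 2. Perm now: [2 1 3 4 5]
Gen 2 (s3^-1): strand 3 crosses under strand 4. Perm now: [2 1 4 3 5]
Gen 3 (s1^-1): strand 2 crosses under strand 1. Perm now: [1 2 4 3 5]
Gen 4 (s1^-1): strand 1 crosses under strand 2. Perm now: [2 1 4 3 5]
Gen 5 (s2): strand 1 crosses over strand 4. Perm now: [2 4 1 3 5]
Gen 6 (s1^-1): strand 2 crosses under strand 4. Perm now: [4 2 1 3 5]
Gen 7 (s1): strand 4 crosses over strand 2. Perm now: [2 4 1 3 5]
Gen 8 (s4): strand 3 crosses over strand 5. Perm now: [2 4 1 5 3]
Gen 9 (s3^-1): strand 1 crosses under strand 5. Perm now: [2 4 5 1 3]
Gen 10 (s1): strand 2 crosses over strand 4. Perm now: [4 2 5 1 3]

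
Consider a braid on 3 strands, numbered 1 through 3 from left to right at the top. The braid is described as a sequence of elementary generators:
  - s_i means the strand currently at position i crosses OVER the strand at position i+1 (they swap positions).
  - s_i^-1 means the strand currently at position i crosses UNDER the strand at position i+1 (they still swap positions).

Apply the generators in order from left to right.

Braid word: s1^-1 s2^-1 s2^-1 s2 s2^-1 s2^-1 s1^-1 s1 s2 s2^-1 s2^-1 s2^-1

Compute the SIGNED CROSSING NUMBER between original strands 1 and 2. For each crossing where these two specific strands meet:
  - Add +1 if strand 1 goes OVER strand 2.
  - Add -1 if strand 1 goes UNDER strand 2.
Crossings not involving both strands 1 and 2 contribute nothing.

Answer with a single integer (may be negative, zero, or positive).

Gen 1: 1 under 2. Both 1&2? yes. Contrib: -1. Sum: -1
Gen 2: crossing 1x3. Both 1&2? no. Sum: -1
Gen 3: crossing 3x1. Both 1&2? no. Sum: -1
Gen 4: crossing 1x3. Both 1&2? no. Sum: -1
Gen 5: crossing 3x1. Both 1&2? no. Sum: -1
Gen 6: crossing 1x3. Both 1&2? no. Sum: -1
Gen 7: crossing 2x3. Both 1&2? no. Sum: -1
Gen 8: crossing 3x2. Both 1&2? no. Sum: -1
Gen 9: crossing 3x1. Both 1&2? no. Sum: -1
Gen 10: crossing 1x3. Both 1&2? no. Sum: -1
Gen 11: crossing 3x1. Both 1&2? no. Sum: -1
Gen 12: crossing 1x3. Both 1&2? no. Sum: -1

Answer: -1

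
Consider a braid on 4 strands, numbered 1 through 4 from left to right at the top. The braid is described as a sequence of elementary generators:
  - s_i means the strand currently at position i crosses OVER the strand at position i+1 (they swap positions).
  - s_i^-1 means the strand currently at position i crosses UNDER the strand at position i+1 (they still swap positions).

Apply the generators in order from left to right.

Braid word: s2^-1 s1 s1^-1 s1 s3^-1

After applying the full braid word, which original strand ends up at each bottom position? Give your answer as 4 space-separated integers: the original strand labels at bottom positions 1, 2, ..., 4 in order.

Gen 1 (s2^-1): strand 2 crosses under strand 3. Perm now: [1 3 2 4]
Gen 2 (s1): strand 1 crosses over strand 3. Perm now: [3 1 2 4]
Gen 3 (s1^-1): strand 3 crosses under strand 1. Perm now: [1 3 2 4]
Gen 4 (s1): strand 1 crosses over strand 3. Perm now: [3 1 2 4]
Gen 5 (s3^-1): strand 2 crosses under strand 4. Perm now: [3 1 4 2]

Answer: 3 1 4 2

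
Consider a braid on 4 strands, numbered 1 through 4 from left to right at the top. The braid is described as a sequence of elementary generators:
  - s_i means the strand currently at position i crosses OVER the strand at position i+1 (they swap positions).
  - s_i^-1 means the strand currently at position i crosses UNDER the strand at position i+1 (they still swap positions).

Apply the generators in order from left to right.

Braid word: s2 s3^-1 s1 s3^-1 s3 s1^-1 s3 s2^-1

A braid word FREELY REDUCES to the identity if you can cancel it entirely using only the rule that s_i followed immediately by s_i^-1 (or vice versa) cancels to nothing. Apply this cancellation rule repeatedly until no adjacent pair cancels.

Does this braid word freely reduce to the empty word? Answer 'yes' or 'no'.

Gen 1 (s2): push. Stack: [s2]
Gen 2 (s3^-1): push. Stack: [s2 s3^-1]
Gen 3 (s1): push. Stack: [s2 s3^-1 s1]
Gen 4 (s3^-1): push. Stack: [s2 s3^-1 s1 s3^-1]
Gen 5 (s3): cancels prior s3^-1. Stack: [s2 s3^-1 s1]
Gen 6 (s1^-1): cancels prior s1. Stack: [s2 s3^-1]
Gen 7 (s3): cancels prior s3^-1. Stack: [s2]
Gen 8 (s2^-1): cancels prior s2. Stack: []
Reduced word: (empty)

Answer: yes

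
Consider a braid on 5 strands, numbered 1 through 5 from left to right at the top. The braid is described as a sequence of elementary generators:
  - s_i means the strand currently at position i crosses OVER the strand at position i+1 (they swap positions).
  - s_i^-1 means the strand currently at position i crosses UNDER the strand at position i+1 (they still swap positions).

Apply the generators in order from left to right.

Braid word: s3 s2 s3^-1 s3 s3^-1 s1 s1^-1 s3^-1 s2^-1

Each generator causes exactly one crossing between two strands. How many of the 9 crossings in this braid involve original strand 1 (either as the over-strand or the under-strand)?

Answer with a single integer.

Answer: 2

Derivation:
Gen 1: crossing 3x4. Involves strand 1? no. Count so far: 0
Gen 2: crossing 2x4. Involves strand 1? no. Count so far: 0
Gen 3: crossing 2x3. Involves strand 1? no. Count so far: 0
Gen 4: crossing 3x2. Involves strand 1? no. Count so far: 0
Gen 5: crossing 2x3. Involves strand 1? no. Count so far: 0
Gen 6: crossing 1x4. Involves strand 1? yes. Count so far: 1
Gen 7: crossing 4x1. Involves strand 1? yes. Count so far: 2
Gen 8: crossing 3x2. Involves strand 1? no. Count so far: 2
Gen 9: crossing 4x2. Involves strand 1? no. Count so far: 2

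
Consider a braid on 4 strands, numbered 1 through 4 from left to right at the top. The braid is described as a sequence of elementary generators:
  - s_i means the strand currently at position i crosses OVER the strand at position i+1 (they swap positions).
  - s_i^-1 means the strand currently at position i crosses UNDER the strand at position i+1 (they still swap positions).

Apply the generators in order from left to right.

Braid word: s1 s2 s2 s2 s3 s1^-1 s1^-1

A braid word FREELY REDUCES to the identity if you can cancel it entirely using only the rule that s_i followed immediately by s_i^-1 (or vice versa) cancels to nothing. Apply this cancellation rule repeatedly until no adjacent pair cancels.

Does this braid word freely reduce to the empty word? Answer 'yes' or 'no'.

Answer: no

Derivation:
Gen 1 (s1): push. Stack: [s1]
Gen 2 (s2): push. Stack: [s1 s2]
Gen 3 (s2): push. Stack: [s1 s2 s2]
Gen 4 (s2): push. Stack: [s1 s2 s2 s2]
Gen 5 (s3): push. Stack: [s1 s2 s2 s2 s3]
Gen 6 (s1^-1): push. Stack: [s1 s2 s2 s2 s3 s1^-1]
Gen 7 (s1^-1): push. Stack: [s1 s2 s2 s2 s3 s1^-1 s1^-1]
Reduced word: s1 s2 s2 s2 s3 s1^-1 s1^-1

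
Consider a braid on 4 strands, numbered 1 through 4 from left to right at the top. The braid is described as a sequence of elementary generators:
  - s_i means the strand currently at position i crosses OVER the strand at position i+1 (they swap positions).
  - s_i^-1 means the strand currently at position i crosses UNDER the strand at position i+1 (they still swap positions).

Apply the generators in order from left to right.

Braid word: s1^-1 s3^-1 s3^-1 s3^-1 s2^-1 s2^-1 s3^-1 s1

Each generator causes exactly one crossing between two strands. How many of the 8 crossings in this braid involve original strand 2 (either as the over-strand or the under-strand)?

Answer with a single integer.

Gen 1: crossing 1x2. Involves strand 2? yes. Count so far: 1
Gen 2: crossing 3x4. Involves strand 2? no. Count so far: 1
Gen 3: crossing 4x3. Involves strand 2? no. Count so far: 1
Gen 4: crossing 3x4. Involves strand 2? no. Count so far: 1
Gen 5: crossing 1x4. Involves strand 2? no. Count so far: 1
Gen 6: crossing 4x1. Involves strand 2? no. Count so far: 1
Gen 7: crossing 4x3. Involves strand 2? no. Count so far: 1
Gen 8: crossing 2x1. Involves strand 2? yes. Count so far: 2

Answer: 2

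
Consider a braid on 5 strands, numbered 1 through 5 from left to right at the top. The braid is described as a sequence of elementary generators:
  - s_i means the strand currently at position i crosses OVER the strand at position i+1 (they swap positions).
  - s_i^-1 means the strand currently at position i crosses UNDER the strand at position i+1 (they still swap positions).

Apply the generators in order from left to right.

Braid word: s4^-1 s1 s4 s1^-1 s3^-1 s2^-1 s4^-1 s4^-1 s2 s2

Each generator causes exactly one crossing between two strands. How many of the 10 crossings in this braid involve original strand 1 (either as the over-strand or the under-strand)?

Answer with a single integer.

Gen 1: crossing 4x5. Involves strand 1? no. Count so far: 0
Gen 2: crossing 1x2. Involves strand 1? yes. Count so far: 1
Gen 3: crossing 5x4. Involves strand 1? no. Count so far: 1
Gen 4: crossing 2x1. Involves strand 1? yes. Count so far: 2
Gen 5: crossing 3x4. Involves strand 1? no. Count so far: 2
Gen 6: crossing 2x4. Involves strand 1? no. Count so far: 2
Gen 7: crossing 3x5. Involves strand 1? no. Count so far: 2
Gen 8: crossing 5x3. Involves strand 1? no. Count so far: 2
Gen 9: crossing 4x2. Involves strand 1? no. Count so far: 2
Gen 10: crossing 2x4. Involves strand 1? no. Count so far: 2

Answer: 2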